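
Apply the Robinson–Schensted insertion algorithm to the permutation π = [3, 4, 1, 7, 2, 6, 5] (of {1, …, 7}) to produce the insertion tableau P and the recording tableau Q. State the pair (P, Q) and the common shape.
P = [1, 2, 5] / [3, 4, 6] / [7];  Q = [1, 2, 4] / [3, 5, 6] / [7];  common shape = (3, 3, 1)

Row-insert the values π_1, π_2, … into P one at a time, bumping the leftmost entry strictly greater than the inserted value down to the next row. The recording tableau Q records, in position (i, j), the step at which that cell was added to P.
  Insert 3 (step 1): P = [3];  Q = [1]
  Insert 4 (step 2): P = [3, 4];  Q = [1, 2]
  Insert 1 (step 3): P = [1, 4] / [3];  Q = [1, 2] / [3]
  Insert 7 (step 4): P = [1, 4, 7] / [3];  Q = [1, 2, 4] / [3]
  Insert 2 (step 5): P = [1, 2, 7] / [3, 4];  Q = [1, 2, 4] / [3, 5]
  Insert 6 (step 6): P = [1, 2, 6] / [3, 4, 7];  Q = [1, 2, 4] / [3, 5, 6]
  Insert 5 (step 7): P = [1, 2, 5] / [3, 4, 6] / [7];  Q = [1, 2, 4] / [3, 5, 6] / [7]
Final shape: (3, 3, 1).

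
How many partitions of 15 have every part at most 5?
p(15, parts ≤ 5) = 84

Partitions of 15 with all parts ≤ 5: 5+5+5, 5+5+4+1, 5+5+3+2, 5+5+3+1+1, 5+5+2+2+1, 5+5+2+1+1+1, 5+5+1+1+1+1+1, 5+4+4+2, 5+4+4+1+1, 5+4+3+3, 5+4+3+2+1, 5+4+3+1+1+1, 5+4+2+2+2, 5+4+2+2+1+1, 5+4+2+1+1+1+1, 5+4+1+1+1+1+1+1, 5+3+3+3+1, 5+3+3+2+2, 5+3+3+2+1+1, 5+3+3+1+1+1+1, 5+3+2+2+2+1, 5+3+2+2+1+1+1, 5+3+2+1+1+1+1+1, 5+3+1+1+1+1+1+1+1, 5+2+2+2+2+2, 5+2+2+2+2+1+1, 5+2+2+2+1+1+1+1, 5+2+2+1+1+1+1+1+1, 5+2+1+1+1+1+1+1+1+1, 5+1+1+1+1+1+1+1+1+1+1, … (84 total). Count = 84.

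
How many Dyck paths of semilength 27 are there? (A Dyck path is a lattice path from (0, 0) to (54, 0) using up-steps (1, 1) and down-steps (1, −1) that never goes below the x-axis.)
C_27 = 69533550916004

These Dyck paths are counted by the Catalan number C_n = (1/(n + 1)) · C(2n, n). For n = 27: C_27 = (1/28) · C(54, 27) = 1946939425648112/28 = 69533550916004.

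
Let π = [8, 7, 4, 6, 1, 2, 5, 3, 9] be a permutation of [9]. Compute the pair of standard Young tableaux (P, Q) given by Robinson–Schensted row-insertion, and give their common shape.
P = [1, 2, 3, 9] / [4, 5] / [6] / [7] / [8];  Q = [1, 4, 7, 9] / [2, 6] / [3] / [5] / [8];  common shape = (4, 2, 1, 1, 1)

Row-insert the values π_1, π_2, … into P one at a time, bumping the leftmost entry strictly greater than the inserted value down to the next row. The recording tableau Q records, in position (i, j), the step at which that cell was added to P.
  Insert 8 (step 1): P = [8];  Q = [1]
  Insert 7 (step 2): P = [7] / [8];  Q = [1] / [2]
  Insert 4 (step 3): P = [4] / [7] / [8];  Q = [1] / [2] / [3]
  Insert 6 (step 4): P = [4, 6] / [7] / [8];  Q = [1, 4] / [2] / [3]
  Insert 1 (step 5): P = [1, 6] / [4] / [7] / [8];  Q = [1, 4] / [2] / [3] / [5]
  Insert 2 (step 6): P = [1, 2] / [4, 6] / [7] / [8];  Q = [1, 4] / [2, 6] / [3] / [5]
  Insert 5 (step 7): P = [1, 2, 5] / [4, 6] / [7] / [8];  Q = [1, 4, 7] / [2, 6] / [3] / [5]
  Insert 3 (step 8): P = [1, 2, 3] / [4, 5] / [6] / [7] / [8];  Q = [1, 4, 7] / [2, 6] / [3] / [5] / [8]
  Insert 9 (step 9): P = [1, 2, 3, 9] / [4, 5] / [6] / [7] / [8];  Q = [1, 4, 7, 9] / [2, 6] / [3] / [5] / [8]
Final shape: (4, 2, 1, 1, 1).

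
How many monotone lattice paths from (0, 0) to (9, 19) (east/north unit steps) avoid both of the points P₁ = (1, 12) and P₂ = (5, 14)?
Number of paths = 5382687

Inclusion–exclusion. Total paths: C(28, 9) = 6906900. Through P₁: C(13, 1)·C(15, 8) = 83655. Through P₂: C(19, 5)·C(9, 4) = 1465128. Since P₁ is strictly southwest of P₂, a monotone path through both must visit P₁ then P₂; paths through both = C(13, 1)·C(6, 4)·C(9, 4) = 24570. Avoid both = 6906900 − 83655 − 1465128 + 24570 = 5382687.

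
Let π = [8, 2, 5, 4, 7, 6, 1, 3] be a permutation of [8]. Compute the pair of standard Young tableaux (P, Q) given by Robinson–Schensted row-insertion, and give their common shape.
P = [1, 3, 6] / [2, 4] / [5, 7] / [8];  Q = [1, 3, 5] / [2, 6] / [4, 8] / [7];  common shape = (3, 2, 2, 1)

Row-insert the values π_1, π_2, … into P one at a time, bumping the leftmost entry strictly greater than the inserted value down to the next row. The recording tableau Q records, in position (i, j), the step at which that cell was added to P.
  Insert 8 (step 1): P = [8];  Q = [1]
  Insert 2 (step 2): P = [2] / [8];  Q = [1] / [2]
  Insert 5 (step 3): P = [2, 5] / [8];  Q = [1, 3] / [2]
  Insert 4 (step 4): P = [2, 4] / [5] / [8];  Q = [1, 3] / [2] / [4]
  Insert 7 (step 5): P = [2, 4, 7] / [5] / [8];  Q = [1, 3, 5] / [2] / [4]
  Insert 6 (step 6): P = [2, 4, 6] / [5, 7] / [8];  Q = [1, 3, 5] / [2, 6] / [4]
  Insert 1 (step 7): P = [1, 4, 6] / [2, 7] / [5] / [8];  Q = [1, 3, 5] / [2, 6] / [4] / [7]
  Insert 3 (step 8): P = [1, 3, 6] / [2, 4] / [5, 7] / [8];  Q = [1, 3, 5] / [2, 6] / [4, 8] / [7]
Final shape: (3, 2, 2, 1).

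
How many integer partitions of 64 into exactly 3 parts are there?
p(64, 3 parts) = 341

Partitions of n into exactly k parts are in bijection with partitions of n − k into at most k parts (subtract 1 from each part). So p(64, exactly 3) = p(61, parts ≤ 3). Computing via the recurrence p(m, j) = p(m, j−1) + p(m−j, j) gives 341.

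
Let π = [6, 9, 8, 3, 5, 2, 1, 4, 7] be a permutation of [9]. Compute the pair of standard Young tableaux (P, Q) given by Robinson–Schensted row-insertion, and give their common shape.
P = [1, 4, 7] / [2, 5] / [3, 8] / [6] / [9];  Q = [1, 2, 9] / [3, 5] / [4, 8] / [6] / [7];  common shape = (3, 2, 2, 1, 1)

Row-insert the values π_1, π_2, … into P one at a time, bumping the leftmost entry strictly greater than the inserted value down to the next row. The recording tableau Q records, in position (i, j), the step at which that cell was added to P.
  Insert 6 (step 1): P = [6];  Q = [1]
  Insert 9 (step 2): P = [6, 9];  Q = [1, 2]
  Insert 8 (step 3): P = [6, 8] / [9];  Q = [1, 2] / [3]
  Insert 3 (step 4): P = [3, 8] / [6] / [9];  Q = [1, 2] / [3] / [4]
  Insert 5 (step 5): P = [3, 5] / [6, 8] / [9];  Q = [1, 2] / [3, 5] / [4]
  Insert 2 (step 6): P = [2, 5] / [3, 8] / [6] / [9];  Q = [1, 2] / [3, 5] / [4] / [6]
  Insert 1 (step 7): P = [1, 5] / [2, 8] / [3] / [6] / [9];  Q = [1, 2] / [3, 5] / [4] / [6] / [7]
  Insert 4 (step 8): P = [1, 4] / [2, 5] / [3, 8] / [6] / [9];  Q = [1, 2] / [3, 5] / [4, 8] / [6] / [7]
  Insert 7 (step 9): P = [1, 4, 7] / [2, 5] / [3, 8] / [6] / [9];  Q = [1, 2, 9] / [3, 5] / [4, 8] / [6] / [7]
Final shape: (3, 2, 2, 1, 1).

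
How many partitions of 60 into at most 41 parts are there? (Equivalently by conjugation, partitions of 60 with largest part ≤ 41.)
p(60, parts ≤ 41) = 964870

Use the recurrence p(n, m) = p(n, m−1) + p(n−m, m): either the largest part is < m (count p(n, m−1)) or the largest part is exactly m (remove one copy of m, count p(n−m, m)). With p(0, ·) = 1 this gives p(60, parts ≤ 41) = 964870. (By conjugating Young diagrams, this also counts partitions of 60 into at most 41 parts.)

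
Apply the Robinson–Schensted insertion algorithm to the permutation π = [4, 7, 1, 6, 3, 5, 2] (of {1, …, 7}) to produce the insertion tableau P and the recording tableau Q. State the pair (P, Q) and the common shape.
P = [1, 2, 5] / [3, 6] / [4] / [7];  Q = [1, 2, 6] / [3, 4] / [5] / [7];  common shape = (3, 2, 1, 1)

Row-insert the values π_1, π_2, … into P one at a time, bumping the leftmost entry strictly greater than the inserted value down to the next row. The recording tableau Q records, in position (i, j), the step at which that cell was added to P.
  Insert 4 (step 1): P = [4];  Q = [1]
  Insert 7 (step 2): P = [4, 7];  Q = [1, 2]
  Insert 1 (step 3): P = [1, 7] / [4];  Q = [1, 2] / [3]
  Insert 6 (step 4): P = [1, 6] / [4, 7];  Q = [1, 2] / [3, 4]
  Insert 3 (step 5): P = [1, 3] / [4, 6] / [7];  Q = [1, 2] / [3, 4] / [5]
  Insert 5 (step 6): P = [1, 3, 5] / [4, 6] / [7];  Q = [1, 2, 6] / [3, 4] / [5]
  Insert 2 (step 7): P = [1, 2, 5] / [3, 6] / [4] / [7];  Q = [1, 2, 6] / [3, 4] / [5] / [7]
Final shape: (3, 2, 1, 1).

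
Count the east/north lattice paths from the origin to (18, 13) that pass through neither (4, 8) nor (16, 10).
Number of paths = 147830315

Inclusion–exclusion. Total paths: C(31, 18) = 206253075. Through P₁: C(12, 4)·C(19, 14) = 5755860. Through P₂: C(26, 16)·C(5, 2) = 53117350. Since P₁ is strictly southwest of P₂, a monotone path through both must visit P₁ then P₂; paths through both = C(12, 4)·C(14, 12)·C(5, 2) = 450450. Avoid both = 206253075 − 5755860 − 53117350 + 450450 = 147830315.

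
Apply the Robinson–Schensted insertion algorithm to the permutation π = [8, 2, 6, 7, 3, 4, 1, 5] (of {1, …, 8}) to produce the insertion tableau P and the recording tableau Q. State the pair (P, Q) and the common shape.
P = [1, 3, 4, 5] / [2, 7] / [6] / [8];  Q = [1, 3, 4, 8] / [2, 6] / [5] / [7];  common shape = (4, 2, 1, 1)

Row-insert the values π_1, π_2, … into P one at a time, bumping the leftmost entry strictly greater than the inserted value down to the next row. The recording tableau Q records, in position (i, j), the step at which that cell was added to P.
  Insert 8 (step 1): P = [8];  Q = [1]
  Insert 2 (step 2): P = [2] / [8];  Q = [1] / [2]
  Insert 6 (step 3): P = [2, 6] / [8];  Q = [1, 3] / [2]
  Insert 7 (step 4): P = [2, 6, 7] / [8];  Q = [1, 3, 4] / [2]
  Insert 3 (step 5): P = [2, 3, 7] / [6] / [8];  Q = [1, 3, 4] / [2] / [5]
  Insert 4 (step 6): P = [2, 3, 4] / [6, 7] / [8];  Q = [1, 3, 4] / [2, 6] / [5]
  Insert 1 (step 7): P = [1, 3, 4] / [2, 7] / [6] / [8];  Q = [1, 3, 4] / [2, 6] / [5] / [7]
  Insert 5 (step 8): P = [1, 3, 4, 5] / [2, 7] / [6] / [8];  Q = [1, 3, 4, 8] / [2, 6] / [5] / [7]
Final shape: (4, 2, 1, 1).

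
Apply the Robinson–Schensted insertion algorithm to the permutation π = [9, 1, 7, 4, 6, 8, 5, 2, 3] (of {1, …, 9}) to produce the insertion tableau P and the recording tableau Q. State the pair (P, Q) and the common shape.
P = [1, 2, 3, 8] / [4, 5] / [6] / [7] / [9];  Q = [1, 3, 5, 6] / [2, 9] / [4] / [7] / [8];  common shape = (4, 2, 1, 1, 1)

Row-insert the values π_1, π_2, … into P one at a time, bumping the leftmost entry strictly greater than the inserted value down to the next row. The recording tableau Q records, in position (i, j), the step at which that cell was added to P.
  Insert 9 (step 1): P = [9];  Q = [1]
  Insert 1 (step 2): P = [1] / [9];  Q = [1] / [2]
  Insert 7 (step 3): P = [1, 7] / [9];  Q = [1, 3] / [2]
  Insert 4 (step 4): P = [1, 4] / [7] / [9];  Q = [1, 3] / [2] / [4]
  Insert 6 (step 5): P = [1, 4, 6] / [7] / [9];  Q = [1, 3, 5] / [2] / [4]
  Insert 8 (step 6): P = [1, 4, 6, 8] / [7] / [9];  Q = [1, 3, 5, 6] / [2] / [4]
  Insert 5 (step 7): P = [1, 4, 5, 8] / [6] / [7] / [9];  Q = [1, 3, 5, 6] / [2] / [4] / [7]
  Insert 2 (step 8): P = [1, 2, 5, 8] / [4] / [6] / [7] / [9];  Q = [1, 3, 5, 6] / [2] / [4] / [7] / [8]
  Insert 3 (step 9): P = [1, 2, 3, 8] / [4, 5] / [6] / [7] / [9];  Q = [1, 3, 5, 6] / [2, 9] / [4] / [7] / [8]
Final shape: (4, 2, 1, 1, 1).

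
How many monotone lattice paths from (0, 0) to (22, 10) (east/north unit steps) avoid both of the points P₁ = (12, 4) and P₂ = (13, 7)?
Number of paths = 34484880

Inclusion–exclusion. Total paths: C(32, 22) = 64512240. Through P₁: C(16, 12)·C(16, 10) = 14574560. Through P₂: C(20, 13)·C(12, 9) = 17054400. Since P₁ is strictly southwest of P₂, a monotone path through both must visit P₁ then P₂; paths through both = C(16, 12)·C(4, 1)·C(12, 9) = 1601600. Avoid both = 64512240 − 14574560 − 17054400 + 1601600 = 34484880.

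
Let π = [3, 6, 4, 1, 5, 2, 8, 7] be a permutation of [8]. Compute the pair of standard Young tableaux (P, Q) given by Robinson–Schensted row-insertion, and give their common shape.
P = [1, 2, 5, 7] / [3, 4, 8] / [6];  Q = [1, 2, 5, 7] / [3, 6, 8] / [4];  common shape = (4, 3, 1)

Row-insert the values π_1, π_2, … into P one at a time, bumping the leftmost entry strictly greater than the inserted value down to the next row. The recording tableau Q records, in position (i, j), the step at which that cell was added to P.
  Insert 3 (step 1): P = [3];  Q = [1]
  Insert 6 (step 2): P = [3, 6];  Q = [1, 2]
  Insert 4 (step 3): P = [3, 4] / [6];  Q = [1, 2] / [3]
  Insert 1 (step 4): P = [1, 4] / [3] / [6];  Q = [1, 2] / [3] / [4]
  Insert 5 (step 5): P = [1, 4, 5] / [3] / [6];  Q = [1, 2, 5] / [3] / [4]
  Insert 2 (step 6): P = [1, 2, 5] / [3, 4] / [6];  Q = [1, 2, 5] / [3, 6] / [4]
  Insert 8 (step 7): P = [1, 2, 5, 8] / [3, 4] / [6];  Q = [1, 2, 5, 7] / [3, 6] / [4]
  Insert 7 (step 8): P = [1, 2, 5, 7] / [3, 4, 8] / [6];  Q = [1, 2, 5, 7] / [3, 6, 8] / [4]
Final shape: (4, 3, 1).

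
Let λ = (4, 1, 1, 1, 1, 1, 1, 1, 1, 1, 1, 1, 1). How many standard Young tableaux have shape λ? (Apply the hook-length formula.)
# SYT of shape (4, 1, 1, 1, 1, 1, 1, 1, 1, 1, 1, 1, 1) = 455

Hook-length formula: f^λ = n! / Π hook(c), product over all cells c of the Young diagram. For λ = (4, 1, 1, 1, 1, 1, 1, 1, 1, 1, 1, 1, 1), n = 16 boxes. Hook lengths by row (left-to-right, top-to-bottom): [16, 3, 2, 1]; [12]; [11]; [10]; [9]; [8]; [7]; [6]; [5]; [4]; [3]; [2]; [1]. Product of hooks = 45984153600. So f^λ = 16! / 45984153600 = 20922789888000 / 45984153600 = 455.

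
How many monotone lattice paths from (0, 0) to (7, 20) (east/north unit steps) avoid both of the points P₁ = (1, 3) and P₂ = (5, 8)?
Number of paths = 412989

Inclusion–exclusion. Total paths: C(27, 7) = 888030. Through P₁: C(4, 1)·C(23, 6) = 403788. Through P₂: C(13, 5)·C(14, 2) = 117117. Since P₁ is strictly southwest of P₂, a monotone path through both must visit P₁ then P₂; paths through both = C(4, 1)·C(9, 4)·C(14, 2) = 45864. Avoid both = 888030 − 403788 − 117117 + 45864 = 412989.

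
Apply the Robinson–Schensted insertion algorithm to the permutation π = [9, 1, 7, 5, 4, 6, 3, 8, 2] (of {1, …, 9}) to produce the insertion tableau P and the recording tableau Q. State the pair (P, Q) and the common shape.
P = [1, 2, 6, 8] / [3] / [4] / [5] / [7] / [9];  Q = [1, 3, 6, 8] / [2] / [4] / [5] / [7] / [9];  common shape = (4, 1, 1, 1, 1, 1)

Row-insert the values π_1, π_2, … into P one at a time, bumping the leftmost entry strictly greater than the inserted value down to the next row. The recording tableau Q records, in position (i, j), the step at which that cell was added to P.
  Insert 9 (step 1): P = [9];  Q = [1]
  Insert 1 (step 2): P = [1] / [9];  Q = [1] / [2]
  Insert 7 (step 3): P = [1, 7] / [9];  Q = [1, 3] / [2]
  Insert 5 (step 4): P = [1, 5] / [7] / [9];  Q = [1, 3] / [2] / [4]
  Insert 4 (step 5): P = [1, 4] / [5] / [7] / [9];  Q = [1, 3] / [2] / [4] / [5]
  Insert 6 (step 6): P = [1, 4, 6] / [5] / [7] / [9];  Q = [1, 3, 6] / [2] / [4] / [5]
  Insert 3 (step 7): P = [1, 3, 6] / [4] / [5] / [7] / [9];  Q = [1, 3, 6] / [2] / [4] / [5] / [7]
  Insert 8 (step 8): P = [1, 3, 6, 8] / [4] / [5] / [7] / [9];  Q = [1, 3, 6, 8] / [2] / [4] / [5] / [7]
  Insert 2 (step 9): P = [1, 2, 6, 8] / [3] / [4] / [5] / [7] / [9];  Q = [1, 3, 6, 8] / [2] / [4] / [5] / [7] / [9]
Final shape: (4, 1, 1, 1, 1, 1).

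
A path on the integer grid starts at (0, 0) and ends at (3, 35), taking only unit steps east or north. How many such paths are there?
Number of paths = 8436

A monotone lattice path from (0, 0) to (3, 35) consists of 3 east steps and 35 north steps in some order, so it is determined by which 3 of the 38 steps are east. The count is C(38, 3) = 8436.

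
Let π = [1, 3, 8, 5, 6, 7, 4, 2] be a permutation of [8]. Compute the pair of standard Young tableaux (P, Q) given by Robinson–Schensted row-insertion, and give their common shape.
P = [1, 2, 4, 6, 7] / [3] / [5] / [8];  Q = [1, 2, 3, 5, 6] / [4] / [7] / [8];  common shape = (5, 1, 1, 1)

Row-insert the values π_1, π_2, … into P one at a time, bumping the leftmost entry strictly greater than the inserted value down to the next row. The recording tableau Q records, in position (i, j), the step at which that cell was added to P.
  Insert 1 (step 1): P = [1];  Q = [1]
  Insert 3 (step 2): P = [1, 3];  Q = [1, 2]
  Insert 8 (step 3): P = [1, 3, 8];  Q = [1, 2, 3]
  Insert 5 (step 4): P = [1, 3, 5] / [8];  Q = [1, 2, 3] / [4]
  Insert 6 (step 5): P = [1, 3, 5, 6] / [8];  Q = [1, 2, 3, 5] / [4]
  Insert 7 (step 6): P = [1, 3, 5, 6, 7] / [8];  Q = [1, 2, 3, 5, 6] / [4]
  Insert 4 (step 7): P = [1, 3, 4, 6, 7] / [5] / [8];  Q = [1, 2, 3, 5, 6] / [4] / [7]
  Insert 2 (step 8): P = [1, 2, 4, 6, 7] / [3] / [5] / [8];  Q = [1, 2, 3, 5, 6] / [4] / [7] / [8]
Final shape: (5, 1, 1, 1).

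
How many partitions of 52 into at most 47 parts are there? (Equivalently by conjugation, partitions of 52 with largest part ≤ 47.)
p(52, parts ≤ 47) = 281577

Use the recurrence p(n, m) = p(n, m−1) + p(n−m, m): either the largest part is < m (count p(n, m−1)) or the largest part is exactly m (remove one copy of m, count p(n−m, m)). With p(0, ·) = 1 this gives p(52, parts ≤ 47) = 281577. (By conjugating Young diagrams, this also counts partitions of 52 into at most 47 parts.)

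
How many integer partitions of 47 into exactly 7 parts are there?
p(47, 7 parts) = 6430

Partitions of n into exactly k parts are in bijection with partitions of n − k into at most k parts (subtract 1 from each part). So p(47, exactly 7) = p(40, parts ≤ 7). Computing via the recurrence p(m, j) = p(m, j−1) + p(m−j, j) gives 6430.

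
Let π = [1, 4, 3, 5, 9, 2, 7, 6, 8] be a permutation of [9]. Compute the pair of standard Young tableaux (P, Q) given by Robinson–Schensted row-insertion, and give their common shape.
P = [1, 2, 5, 6, 8] / [3, 7] / [4, 9];  Q = [1, 2, 4, 5, 9] / [3, 7] / [6, 8];  common shape = (5, 2, 2)

Row-insert the values π_1, π_2, … into P one at a time, bumping the leftmost entry strictly greater than the inserted value down to the next row. The recording tableau Q records, in position (i, j), the step at which that cell was added to P.
  Insert 1 (step 1): P = [1];  Q = [1]
  Insert 4 (step 2): P = [1, 4];  Q = [1, 2]
  Insert 3 (step 3): P = [1, 3] / [4];  Q = [1, 2] / [3]
  Insert 5 (step 4): P = [1, 3, 5] / [4];  Q = [1, 2, 4] / [3]
  Insert 9 (step 5): P = [1, 3, 5, 9] / [4];  Q = [1, 2, 4, 5] / [3]
  Insert 2 (step 6): P = [1, 2, 5, 9] / [3] / [4];  Q = [1, 2, 4, 5] / [3] / [6]
  Insert 7 (step 7): P = [1, 2, 5, 7] / [3, 9] / [4];  Q = [1, 2, 4, 5] / [3, 7] / [6]
  Insert 6 (step 8): P = [1, 2, 5, 6] / [3, 7] / [4, 9];  Q = [1, 2, 4, 5] / [3, 7] / [6, 8]
  Insert 8 (step 9): P = [1, 2, 5, 6, 8] / [3, 7] / [4, 9];  Q = [1, 2, 4, 5, 9] / [3, 7] / [6, 8]
Final shape: (5, 2, 2).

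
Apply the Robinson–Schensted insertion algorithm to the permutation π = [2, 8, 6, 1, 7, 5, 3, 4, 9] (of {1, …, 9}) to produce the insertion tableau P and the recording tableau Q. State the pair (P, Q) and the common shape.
P = [1, 3, 4, 9] / [2, 5, 7] / [6] / [8];  Q = [1, 2, 5, 9] / [3, 6, 8] / [4] / [7];  common shape = (4, 3, 1, 1)

Row-insert the values π_1, π_2, … into P one at a time, bumping the leftmost entry strictly greater than the inserted value down to the next row. The recording tableau Q records, in position (i, j), the step at which that cell was added to P.
  Insert 2 (step 1): P = [2];  Q = [1]
  Insert 8 (step 2): P = [2, 8];  Q = [1, 2]
  Insert 6 (step 3): P = [2, 6] / [8];  Q = [1, 2] / [3]
  Insert 1 (step 4): P = [1, 6] / [2] / [8];  Q = [1, 2] / [3] / [4]
  Insert 7 (step 5): P = [1, 6, 7] / [2] / [8];  Q = [1, 2, 5] / [3] / [4]
  Insert 5 (step 6): P = [1, 5, 7] / [2, 6] / [8];  Q = [1, 2, 5] / [3, 6] / [4]
  Insert 3 (step 7): P = [1, 3, 7] / [2, 5] / [6] / [8];  Q = [1, 2, 5] / [3, 6] / [4] / [7]
  Insert 4 (step 8): P = [1, 3, 4] / [2, 5, 7] / [6] / [8];  Q = [1, 2, 5] / [3, 6, 8] / [4] / [7]
  Insert 9 (step 9): P = [1, 3, 4, 9] / [2, 5, 7] / [6] / [8];  Q = [1, 2, 5, 9] / [3, 6, 8] / [4] / [7]
Final shape: (4, 3, 1, 1).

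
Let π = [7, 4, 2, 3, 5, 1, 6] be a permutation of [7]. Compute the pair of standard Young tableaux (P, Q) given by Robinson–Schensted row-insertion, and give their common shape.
P = [1, 3, 5, 6] / [2] / [4] / [7];  Q = [1, 4, 5, 7] / [2] / [3] / [6];  common shape = (4, 1, 1, 1)

Row-insert the values π_1, π_2, … into P one at a time, bumping the leftmost entry strictly greater than the inserted value down to the next row. The recording tableau Q records, in position (i, j), the step at which that cell was added to P.
  Insert 7 (step 1): P = [7];  Q = [1]
  Insert 4 (step 2): P = [4] / [7];  Q = [1] / [2]
  Insert 2 (step 3): P = [2] / [4] / [7];  Q = [1] / [2] / [3]
  Insert 3 (step 4): P = [2, 3] / [4] / [7];  Q = [1, 4] / [2] / [3]
  Insert 5 (step 5): P = [2, 3, 5] / [4] / [7];  Q = [1, 4, 5] / [2] / [3]
  Insert 1 (step 6): P = [1, 3, 5] / [2] / [4] / [7];  Q = [1, 4, 5] / [2] / [3] / [6]
  Insert 6 (step 7): P = [1, 3, 5, 6] / [2] / [4] / [7];  Q = [1, 4, 5, 7] / [2] / [3] / [6]
Final shape: (4, 1, 1, 1).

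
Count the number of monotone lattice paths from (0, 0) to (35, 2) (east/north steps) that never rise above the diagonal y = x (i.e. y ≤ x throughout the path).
Number of paths = 629

By the reflection principle (André's argument), the number of monotone paths to (35, 2) with n ≤ m that never go above y = x is C(37, 35) − C(37, 36) = 666 − 37 = 629.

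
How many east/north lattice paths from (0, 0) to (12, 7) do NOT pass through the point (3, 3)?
Number of paths = 36088

Total paths from (0, 0) to (12, 7): C(19, 12) = 50388. Paths through (3, 3): (paths (0, 0) → (3, 3)) × (paths (3, 3) → (12, 7)) = C(6, 3) · C(13, 9) = 20 · 715 = 14300. Avoidance count = 50388 − 14300 = 36088.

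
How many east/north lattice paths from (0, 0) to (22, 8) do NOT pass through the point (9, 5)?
Number of paths = 4731805

Total paths from (0, 0) to (22, 8): C(30, 22) = 5852925. Paths through (9, 5): (paths (0, 0) → (9, 5)) × (paths (9, 5) → (22, 8)) = C(14, 9) · C(16, 13) = 2002 · 560 = 1121120. Avoidance count = 5852925 − 1121120 = 4731805.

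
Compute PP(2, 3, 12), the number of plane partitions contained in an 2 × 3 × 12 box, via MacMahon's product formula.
PP(2, 3, 12) = 63700

Evaluate the triple product over i = 1..2, j = 1..3, k = 1..12. The factors are (2/1) · (3/2) · (4/3) · (5/4) · (6/5) · (7/6) · (8/7) · (9/8) · … (72 factors total). The numerators and denominators telescope so the product is an integer; carrying out the multiplication exactly gives PP(2, 3, 12) = 63700.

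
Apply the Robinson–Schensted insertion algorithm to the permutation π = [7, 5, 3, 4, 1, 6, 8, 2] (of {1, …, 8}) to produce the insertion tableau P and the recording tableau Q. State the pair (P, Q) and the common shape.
P = [1, 2, 6, 8] / [3, 4] / [5] / [7];  Q = [1, 4, 6, 7] / [2, 8] / [3] / [5];  common shape = (4, 2, 1, 1)

Row-insert the values π_1, π_2, … into P one at a time, bumping the leftmost entry strictly greater than the inserted value down to the next row. The recording tableau Q records, in position (i, j), the step at which that cell was added to P.
  Insert 7 (step 1): P = [7];  Q = [1]
  Insert 5 (step 2): P = [5] / [7];  Q = [1] / [2]
  Insert 3 (step 3): P = [3] / [5] / [7];  Q = [1] / [2] / [3]
  Insert 4 (step 4): P = [3, 4] / [5] / [7];  Q = [1, 4] / [2] / [3]
  Insert 1 (step 5): P = [1, 4] / [3] / [5] / [7];  Q = [1, 4] / [2] / [3] / [5]
  Insert 6 (step 6): P = [1, 4, 6] / [3] / [5] / [7];  Q = [1, 4, 6] / [2] / [3] / [5]
  Insert 8 (step 7): P = [1, 4, 6, 8] / [3] / [5] / [7];  Q = [1, 4, 6, 7] / [2] / [3] / [5]
  Insert 2 (step 8): P = [1, 2, 6, 8] / [3, 4] / [5] / [7];  Q = [1, 4, 6, 7] / [2, 8] / [3] / [5]
Final shape: (4, 2, 1, 1).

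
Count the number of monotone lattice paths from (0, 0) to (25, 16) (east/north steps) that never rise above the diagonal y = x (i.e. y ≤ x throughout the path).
Number of paths = 39645171810

By the reflection principle (André's argument), the number of monotone paths to (25, 16) with n ≤ m that never go above y = x is C(41, 25) − C(41, 26) = 103077446706 − 63432274896 = 39645171810.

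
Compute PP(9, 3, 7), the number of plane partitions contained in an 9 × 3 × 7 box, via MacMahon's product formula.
PP(9, 3, 7) = 24584605760

Evaluate the triple product over i = 1..9, j = 1..3, k = 1..7. The factors are (2/1) · (3/2) · (4/3) · (5/4) · (6/5) · (7/6) · (8/7) · (3/2) · … (189 factors total). The numerators and denominators telescope so the product is an integer; carrying out the multiplication exactly gives PP(9, 3, 7) = 24584605760.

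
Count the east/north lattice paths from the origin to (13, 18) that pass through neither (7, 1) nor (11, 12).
Number of paths = 167893075

Inclusion–exclusion. Total paths: C(31, 13) = 206253075. Through P₁: C(8, 7)·C(23, 6) = 807576. Through P₂: C(23, 11)·C(8, 2) = 37858184. Since P₁ is strictly southwest of P₂, a monotone path through both must visit P₁ then P₂; paths through both = C(8, 7)·C(15, 4)·C(8, 2) = 305760. Avoid both = 206253075 − 807576 − 37858184 + 305760 = 167893075.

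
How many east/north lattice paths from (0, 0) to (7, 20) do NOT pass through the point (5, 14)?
Number of paths = 562446

Total paths from (0, 0) to (7, 20): C(27, 7) = 888030. Paths through (5, 14): (paths (0, 0) → (5, 14)) × (paths (5, 14) → (7, 20)) = C(19, 5) · C(8, 2) = 11628 · 28 = 325584. Avoidance count = 888030 − 325584 = 562446.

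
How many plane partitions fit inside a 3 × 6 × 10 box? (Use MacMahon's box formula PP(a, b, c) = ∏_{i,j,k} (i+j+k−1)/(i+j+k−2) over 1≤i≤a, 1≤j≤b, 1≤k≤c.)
PP(3, 6, 10) = 9386849472

Evaluate the triple product over i = 1..3, j = 1..6, k = 1..10. The factors are (2/1) · (3/2) · (4/3) · (5/4) · (6/5) · (7/6) · (8/7) · (9/8) · … (180 factors total). The numerators and denominators telescope so the product is an integer; carrying out the multiplication exactly gives PP(3, 6, 10) = 9386849472.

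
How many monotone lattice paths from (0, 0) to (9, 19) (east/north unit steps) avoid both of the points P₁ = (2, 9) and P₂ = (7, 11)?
Number of paths = 4457155

Inclusion–exclusion. Total paths: C(28, 9) = 6906900. Through P₁: C(11, 2)·C(17, 7) = 1069640. Through P₂: C(18, 7)·C(10, 2) = 1432080. Since P₁ is strictly southwest of P₂, a monotone path through both must visit P₁ then P₂; paths through both = C(11, 2)·C(7, 5)·C(10, 2) = 51975. Avoid both = 6906900 − 1069640 − 1432080 + 51975 = 4457155.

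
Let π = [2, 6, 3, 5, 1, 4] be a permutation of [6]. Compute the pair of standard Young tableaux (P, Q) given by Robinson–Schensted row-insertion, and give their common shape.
P = [1, 3, 4] / [2, 5] / [6];  Q = [1, 2, 4] / [3, 6] / [5];  common shape = (3, 2, 1)

Row-insert the values π_1, π_2, … into P one at a time, bumping the leftmost entry strictly greater than the inserted value down to the next row. The recording tableau Q records, in position (i, j), the step at which that cell was added to P.
  Insert 2 (step 1): P = [2];  Q = [1]
  Insert 6 (step 2): P = [2, 6];  Q = [1, 2]
  Insert 3 (step 3): P = [2, 3] / [6];  Q = [1, 2] / [3]
  Insert 5 (step 4): P = [2, 3, 5] / [6];  Q = [1, 2, 4] / [3]
  Insert 1 (step 5): P = [1, 3, 5] / [2] / [6];  Q = [1, 2, 4] / [3] / [5]
  Insert 4 (step 6): P = [1, 3, 4] / [2, 5] / [6];  Q = [1, 2, 4] / [3, 6] / [5]
Final shape: (3, 2, 1).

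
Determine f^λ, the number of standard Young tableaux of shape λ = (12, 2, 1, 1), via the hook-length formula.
# SYT of shape (12, 2, 1, 1) = 4004

Hook-length formula: f^λ = n! / Π hook(c), product over all cells c of the Young diagram. For λ = (12, 2, 1, 1), n = 16 boxes. Hook lengths by row (left-to-right, top-to-bottom): [15, 12, 10, 9, 8, 7, 6, 5, 4, 3, 2, 1]; [4, 1]; [2]; [1]. Product of hooks = 5225472000. So f^λ = 16! / 5225472000 = 20922789888000 / 5225472000 = 4004.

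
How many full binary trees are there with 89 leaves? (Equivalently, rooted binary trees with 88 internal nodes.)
C_88 = 64633260585762914370496637486146181462681535261000

These full binary trees are counted by the Catalan number C_n = (1/(n + 1)) · C(2n, n). For n = 88: C_88 = (1/89) · C(176, 88) = 5752360192132899378974200736267010150178656638229000/89 = 64633260585762914370496637486146181462681535261000.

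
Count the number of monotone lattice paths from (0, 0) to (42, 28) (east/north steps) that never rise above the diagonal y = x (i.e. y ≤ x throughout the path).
Number of paths = 9754585092493487400

By the reflection principle (André's argument), the number of monotone paths to (42, 28) with n ≤ m that never go above y = x is C(70, 42) − C(70, 43) = 27963143931814663880 − 18208558839321176480 = 9754585092493487400.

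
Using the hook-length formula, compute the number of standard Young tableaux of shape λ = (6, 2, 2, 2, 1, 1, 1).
# SYT of shape (6, 2, 2, 2, 1, 1, 1) = 75075

Hook-length formula: f^λ = n! / Π hook(c), product over all cells c of the Young diagram. For λ = (6, 2, 2, 2, 1, 1, 1), n = 15 boxes. Hook lengths by row (left-to-right, top-to-bottom): [12, 8, 4, 3, 2, 1]; [7, 3]; [6, 2]; [5, 1]; [3]; [2]; [1]. Product of hooks = 17418240. So f^λ = 15! / 17418240 = 1307674368000 / 17418240 = 75075.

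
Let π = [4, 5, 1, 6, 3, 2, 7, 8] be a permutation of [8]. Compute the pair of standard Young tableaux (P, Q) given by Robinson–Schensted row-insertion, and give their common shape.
P = [1, 2, 6, 7, 8] / [3, 5] / [4];  Q = [1, 2, 4, 7, 8] / [3, 5] / [6];  common shape = (5, 2, 1)

Row-insert the values π_1, π_2, … into P one at a time, bumping the leftmost entry strictly greater than the inserted value down to the next row. The recording tableau Q records, in position (i, j), the step at which that cell was added to P.
  Insert 4 (step 1): P = [4];  Q = [1]
  Insert 5 (step 2): P = [4, 5];  Q = [1, 2]
  Insert 1 (step 3): P = [1, 5] / [4];  Q = [1, 2] / [3]
  Insert 6 (step 4): P = [1, 5, 6] / [4];  Q = [1, 2, 4] / [3]
  Insert 3 (step 5): P = [1, 3, 6] / [4, 5];  Q = [1, 2, 4] / [3, 5]
  Insert 2 (step 6): P = [1, 2, 6] / [3, 5] / [4];  Q = [1, 2, 4] / [3, 5] / [6]
  Insert 7 (step 7): P = [1, 2, 6, 7] / [3, 5] / [4];  Q = [1, 2, 4, 7] / [3, 5] / [6]
  Insert 8 (step 8): P = [1, 2, 6, 7, 8] / [3, 5] / [4];  Q = [1, 2, 4, 7, 8] / [3, 5] / [6]
Final shape: (5, 2, 1).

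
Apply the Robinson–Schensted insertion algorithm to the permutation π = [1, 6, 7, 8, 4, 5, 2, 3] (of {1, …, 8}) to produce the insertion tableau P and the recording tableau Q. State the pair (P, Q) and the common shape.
P = [1, 2, 3, 8] / [4, 5] / [6, 7];  Q = [1, 2, 3, 4] / [5, 6] / [7, 8];  common shape = (4, 2, 2)

Row-insert the values π_1, π_2, … into P one at a time, bumping the leftmost entry strictly greater than the inserted value down to the next row. The recording tableau Q records, in position (i, j), the step at which that cell was added to P.
  Insert 1 (step 1): P = [1];  Q = [1]
  Insert 6 (step 2): P = [1, 6];  Q = [1, 2]
  Insert 7 (step 3): P = [1, 6, 7];  Q = [1, 2, 3]
  Insert 8 (step 4): P = [1, 6, 7, 8];  Q = [1, 2, 3, 4]
  Insert 4 (step 5): P = [1, 4, 7, 8] / [6];  Q = [1, 2, 3, 4] / [5]
  Insert 5 (step 6): P = [1, 4, 5, 8] / [6, 7];  Q = [1, 2, 3, 4] / [5, 6]
  Insert 2 (step 7): P = [1, 2, 5, 8] / [4, 7] / [6];  Q = [1, 2, 3, 4] / [5, 6] / [7]
  Insert 3 (step 8): P = [1, 2, 3, 8] / [4, 5] / [6, 7];  Q = [1, 2, 3, 4] / [5, 6] / [7, 8]
Final shape: (4, 2, 2).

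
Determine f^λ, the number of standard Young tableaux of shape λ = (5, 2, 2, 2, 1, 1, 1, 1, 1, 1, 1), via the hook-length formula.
# SYT of shape (5, 2, 2, 2, 1, 1, 1, 1, 1, 1, 1) = 339456

Hook-length formula: f^λ = n! / Π hook(c), product over all cells c of the Young diagram. For λ = (5, 2, 2, 2, 1, 1, 1, 1, 1, 1, 1), n = 18 boxes. Hook lengths by row (left-to-right, top-to-bottom): [15, 7, 3, 2, 1]; [11, 3]; [10, 2]; [9, 1]; [7]; [6]; [5]; [4]; [3]; [2]; [1]. Product of hooks = 18860688000. So f^λ = 18! / 18860688000 = 6402373705728000 / 18860688000 = 339456.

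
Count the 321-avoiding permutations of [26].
C_26 = 18367353072152

These 321-avoiding permutations are counted by the Catalan number C_n = (1/(n + 1)) · C(2n, n). For n = 26: C_26 = (1/27) · C(52, 26) = 495918532948104/27 = 18367353072152.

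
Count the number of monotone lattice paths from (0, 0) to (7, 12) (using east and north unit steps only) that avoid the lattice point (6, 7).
Number of paths = 40092

Total paths from (0, 0) to (7, 12): C(19, 7) = 50388. Paths through (6, 7): (paths (0, 0) → (6, 7)) × (paths (6, 7) → (7, 12)) = C(13, 6) · C(6, 1) = 1716 · 6 = 10296. Avoidance count = 50388 − 10296 = 40092.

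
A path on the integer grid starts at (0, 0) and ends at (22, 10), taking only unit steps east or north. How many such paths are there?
Number of paths = 64512240

A monotone lattice path from (0, 0) to (22, 10) consists of 22 east steps and 10 north steps in some order, so it is determined by which 22 of the 32 steps are east. The count is C(32, 22) = 64512240.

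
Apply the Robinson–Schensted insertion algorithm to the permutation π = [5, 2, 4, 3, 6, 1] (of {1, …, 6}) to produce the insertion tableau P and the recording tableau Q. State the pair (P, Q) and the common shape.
P = [1, 3, 6] / [2] / [4] / [5];  Q = [1, 3, 5] / [2] / [4] / [6];  common shape = (3, 1, 1, 1)

Row-insert the values π_1, π_2, … into P one at a time, bumping the leftmost entry strictly greater than the inserted value down to the next row. The recording tableau Q records, in position (i, j), the step at which that cell was added to P.
  Insert 5 (step 1): P = [5];  Q = [1]
  Insert 2 (step 2): P = [2] / [5];  Q = [1] / [2]
  Insert 4 (step 3): P = [2, 4] / [5];  Q = [1, 3] / [2]
  Insert 3 (step 4): P = [2, 3] / [4] / [5];  Q = [1, 3] / [2] / [4]
  Insert 6 (step 5): P = [2, 3, 6] / [4] / [5];  Q = [1, 3, 5] / [2] / [4]
  Insert 1 (step 6): P = [1, 3, 6] / [2] / [4] / [5];  Q = [1, 3, 5] / [2] / [4] / [6]
Final shape: (3, 1, 1, 1).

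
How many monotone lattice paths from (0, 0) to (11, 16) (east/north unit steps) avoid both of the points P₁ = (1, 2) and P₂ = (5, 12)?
Number of paths = 6485277

Inclusion–exclusion. Total paths: C(27, 11) = 13037895. Through P₁: C(3, 1)·C(24, 10) = 5883768. Through P₂: C(17, 5)·C(10, 6) = 1299480. Since P₁ is strictly southwest of P₂, a monotone path through both must visit P₁ then P₂; paths through both = C(3, 1)·C(14, 4)·C(10, 6) = 630630. Avoid both = 13037895 − 5883768 − 1299480 + 630630 = 6485277.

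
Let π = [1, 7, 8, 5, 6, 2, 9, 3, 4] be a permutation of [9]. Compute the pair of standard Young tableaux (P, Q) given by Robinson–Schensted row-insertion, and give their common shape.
P = [1, 2, 3, 4] / [5, 6, 9] / [7, 8];  Q = [1, 2, 3, 7] / [4, 5, 9] / [6, 8];  common shape = (4, 3, 2)

Row-insert the values π_1, π_2, … into P one at a time, bumping the leftmost entry strictly greater than the inserted value down to the next row. The recording tableau Q records, in position (i, j), the step at which that cell was added to P.
  Insert 1 (step 1): P = [1];  Q = [1]
  Insert 7 (step 2): P = [1, 7];  Q = [1, 2]
  Insert 8 (step 3): P = [1, 7, 8];  Q = [1, 2, 3]
  Insert 5 (step 4): P = [1, 5, 8] / [7];  Q = [1, 2, 3] / [4]
  Insert 6 (step 5): P = [1, 5, 6] / [7, 8];  Q = [1, 2, 3] / [4, 5]
  Insert 2 (step 6): P = [1, 2, 6] / [5, 8] / [7];  Q = [1, 2, 3] / [4, 5] / [6]
  Insert 9 (step 7): P = [1, 2, 6, 9] / [5, 8] / [7];  Q = [1, 2, 3, 7] / [4, 5] / [6]
  Insert 3 (step 8): P = [1, 2, 3, 9] / [5, 6] / [7, 8];  Q = [1, 2, 3, 7] / [4, 5] / [6, 8]
  Insert 4 (step 9): P = [1, 2, 3, 4] / [5, 6, 9] / [7, 8];  Q = [1, 2, 3, 7] / [4, 5, 9] / [6, 8]
Final shape: (4, 3, 2).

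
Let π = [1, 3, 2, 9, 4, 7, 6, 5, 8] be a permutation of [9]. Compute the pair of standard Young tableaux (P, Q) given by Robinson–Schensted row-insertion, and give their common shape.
P = [1, 2, 4, 5, 8] / [3, 6] / [7] / [9];  Q = [1, 2, 4, 6, 9] / [3, 5] / [7] / [8];  common shape = (5, 2, 1, 1)

Row-insert the values π_1, π_2, … into P one at a time, bumping the leftmost entry strictly greater than the inserted value down to the next row. The recording tableau Q records, in position (i, j), the step at which that cell was added to P.
  Insert 1 (step 1): P = [1];  Q = [1]
  Insert 3 (step 2): P = [1, 3];  Q = [1, 2]
  Insert 2 (step 3): P = [1, 2] / [3];  Q = [1, 2] / [3]
  Insert 9 (step 4): P = [1, 2, 9] / [3];  Q = [1, 2, 4] / [3]
  Insert 4 (step 5): P = [1, 2, 4] / [3, 9];  Q = [1, 2, 4] / [3, 5]
  Insert 7 (step 6): P = [1, 2, 4, 7] / [3, 9];  Q = [1, 2, 4, 6] / [3, 5]
  Insert 6 (step 7): P = [1, 2, 4, 6] / [3, 7] / [9];  Q = [1, 2, 4, 6] / [3, 5] / [7]
  Insert 5 (step 8): P = [1, 2, 4, 5] / [3, 6] / [7] / [9];  Q = [1, 2, 4, 6] / [3, 5] / [7] / [8]
  Insert 8 (step 9): P = [1, 2, 4, 5, 8] / [3, 6] / [7] / [9];  Q = [1, 2, 4, 6, 9] / [3, 5] / [7] / [8]
Final shape: (5, 2, 1, 1).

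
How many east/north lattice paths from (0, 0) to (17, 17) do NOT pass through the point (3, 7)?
Number of paths = 2098255500

Total paths from (0, 0) to (17, 17): C(34, 17) = 2333606220. Paths through (3, 7): (paths (0, 0) → (3, 7)) × (paths (3, 7) → (17, 17)) = C(10, 3) · C(24, 14) = 120 · 1961256 = 235350720. Avoidance count = 2333606220 − 235350720 = 2098255500.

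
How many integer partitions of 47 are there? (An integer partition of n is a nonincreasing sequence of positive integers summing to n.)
p(47) = 124754

Compute p(n) via the recurrence p(n, m) = p(n, m−1) + p(n−m, m), where p(n, m) counts partitions of n with all parts ≤ m and p(n) = p(n, n). The base cases are p(0, m) = 1 and p(n, 0) = 0 for n > 0. Filling the table yields p(47) = 124754. (Euler's pentagonal recurrence is an alternative.)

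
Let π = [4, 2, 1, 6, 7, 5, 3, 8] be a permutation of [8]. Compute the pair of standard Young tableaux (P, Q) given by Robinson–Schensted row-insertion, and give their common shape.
P = [1, 3, 7, 8] / [2, 5] / [4, 6];  Q = [1, 4, 5, 8] / [2, 6] / [3, 7];  common shape = (4, 2, 2)

Row-insert the values π_1, π_2, … into P one at a time, bumping the leftmost entry strictly greater than the inserted value down to the next row. The recording tableau Q records, in position (i, j), the step at which that cell was added to P.
  Insert 4 (step 1): P = [4];  Q = [1]
  Insert 2 (step 2): P = [2] / [4];  Q = [1] / [2]
  Insert 1 (step 3): P = [1] / [2] / [4];  Q = [1] / [2] / [3]
  Insert 6 (step 4): P = [1, 6] / [2] / [4];  Q = [1, 4] / [2] / [3]
  Insert 7 (step 5): P = [1, 6, 7] / [2] / [4];  Q = [1, 4, 5] / [2] / [3]
  Insert 5 (step 6): P = [1, 5, 7] / [2, 6] / [4];  Q = [1, 4, 5] / [2, 6] / [3]
  Insert 3 (step 7): P = [1, 3, 7] / [2, 5] / [4, 6];  Q = [1, 4, 5] / [2, 6] / [3, 7]
  Insert 8 (step 8): P = [1, 3, 7, 8] / [2, 5] / [4, 6];  Q = [1, 4, 5, 8] / [2, 6] / [3, 7]
Final shape: (4, 2, 2).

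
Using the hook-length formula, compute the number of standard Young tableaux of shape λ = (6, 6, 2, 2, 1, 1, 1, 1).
# SYT of shape (6, 6, 2, 2, 1, 1, 1, 1) = 47965500

Hook-length formula: f^λ = n! / Π hook(c), product over all cells c of the Young diagram. For λ = (6, 6, 2, 2, 1, 1, 1, 1), n = 20 boxes. Hook lengths by row (left-to-right, top-to-bottom): [13, 8, 5, 4, 3, 2]; [12, 7, 4, 3, 2, 1]; [7, 2]; [6, 1]; [4]; [3]; [2]; [1]. Product of hooks = 50721914880. So f^λ = 20! / 50721914880 = 2432902008176640000 / 50721914880 = 47965500.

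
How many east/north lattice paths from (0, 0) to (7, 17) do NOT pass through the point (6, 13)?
Number of paths = 210444

Total paths from (0, 0) to (7, 17): C(24, 7) = 346104. Paths through (6, 13): (paths (0, 0) → (6, 13)) × (paths (6, 13) → (7, 17)) = C(19, 6) · C(5, 1) = 27132 · 5 = 135660. Avoidance count = 346104 − 135660 = 210444.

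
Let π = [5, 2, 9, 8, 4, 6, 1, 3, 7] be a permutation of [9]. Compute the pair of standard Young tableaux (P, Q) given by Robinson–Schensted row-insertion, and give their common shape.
P = [1, 3, 6, 7] / [2, 4] / [5, 8] / [9];  Q = [1, 3, 6, 9] / [2, 4] / [5, 8] / [7];  common shape = (4, 2, 2, 1)

Row-insert the values π_1, π_2, … into P one at a time, bumping the leftmost entry strictly greater than the inserted value down to the next row. The recording tableau Q records, in position (i, j), the step at which that cell was added to P.
  Insert 5 (step 1): P = [5];  Q = [1]
  Insert 2 (step 2): P = [2] / [5];  Q = [1] / [2]
  Insert 9 (step 3): P = [2, 9] / [5];  Q = [1, 3] / [2]
  Insert 8 (step 4): P = [2, 8] / [5, 9];  Q = [1, 3] / [2, 4]
  Insert 4 (step 5): P = [2, 4] / [5, 8] / [9];  Q = [1, 3] / [2, 4] / [5]
  Insert 6 (step 6): P = [2, 4, 6] / [5, 8] / [9];  Q = [1, 3, 6] / [2, 4] / [5]
  Insert 1 (step 7): P = [1, 4, 6] / [2, 8] / [5] / [9];  Q = [1, 3, 6] / [2, 4] / [5] / [7]
  Insert 3 (step 8): P = [1, 3, 6] / [2, 4] / [5, 8] / [9];  Q = [1, 3, 6] / [2, 4] / [5, 8] / [7]
  Insert 7 (step 9): P = [1, 3, 6, 7] / [2, 4] / [5, 8] / [9];  Q = [1, 3, 6, 9] / [2, 4] / [5, 8] / [7]
Final shape: (4, 2, 2, 1).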